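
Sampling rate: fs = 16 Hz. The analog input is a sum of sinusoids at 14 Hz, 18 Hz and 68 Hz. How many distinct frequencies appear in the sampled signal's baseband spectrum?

fs/2 = 8 Hz.
14 Hz > fs/2 = 8 Hz, folds to fs − 14 Hz = 2 Hz.
18 Hz mod fs = 2 Hz.
2 Hz ≤ fs/2 = 8 Hz, appears at 2 Hz.
68 Hz mod fs = 4 Hz.
4 Hz ≤ fs/2 = 8 Hz, appears at 4 Hz.
Distinct values: {2 Hz, 4 Hz} → 2.

2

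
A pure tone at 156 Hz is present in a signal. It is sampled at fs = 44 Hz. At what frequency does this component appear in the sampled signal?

20 Hz

156 Hz mod fs = 24 Hz.
24 Hz > fs/2 = 22 Hz, folds to fs − 24 Hz = 20 Hz.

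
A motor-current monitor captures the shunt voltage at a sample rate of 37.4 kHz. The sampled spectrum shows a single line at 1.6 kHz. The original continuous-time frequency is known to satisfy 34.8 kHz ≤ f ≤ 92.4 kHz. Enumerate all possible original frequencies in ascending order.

35.8 kHz, 39 kHz, 73.2 kHz, 76.4 kHz

Frequencies that alias to 1.6 kHz are k·fs ± 1.6 kHz for integer k ≥ 0.
k=0: 1.6 kHz.
k=1: 35.8 kHz, 39 kHz.
k=2: 73.2 kHz, 76.4 kHz.
k=3: 110.6 kHz, 113.8 kHz.
Within [34.8 kHz, 92.4 kHz]: 35.8 kHz, 39 kHz, 73.2 kHz, 76.4 kHz.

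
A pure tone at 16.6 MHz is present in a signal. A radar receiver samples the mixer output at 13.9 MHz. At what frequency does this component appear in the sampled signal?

2.7 MHz

16.6 MHz mod fs = 2.7 MHz.
2.7 MHz ≤ fs/2 = 6.95 MHz, appears at 2.7 MHz.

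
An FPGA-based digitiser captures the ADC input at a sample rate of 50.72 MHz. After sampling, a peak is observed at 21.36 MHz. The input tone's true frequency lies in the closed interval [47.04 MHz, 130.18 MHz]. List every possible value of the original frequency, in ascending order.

Frequencies that alias to 21.36 MHz are k·fs ± 21.36 MHz for integer k ≥ 0.
k=0: 21.36 MHz.
k=1: 29.36 MHz, 72.08 MHz.
k=2: 80.08 MHz, 122.8 MHz.
k=3: 130.8 MHz, 173.52 MHz.
Within [47.04 MHz, 130.18 MHz]: 72.08 MHz, 80.08 MHz, 122.8 MHz.

72.08 MHz, 80.08 MHz, 122.8 MHz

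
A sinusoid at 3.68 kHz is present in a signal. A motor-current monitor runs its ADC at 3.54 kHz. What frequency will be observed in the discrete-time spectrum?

3.68 kHz mod fs = 0.14 kHz.
0.14 kHz ≤ fs/2 = 1.77 kHz, appears at 0.14 kHz.

0.14 kHz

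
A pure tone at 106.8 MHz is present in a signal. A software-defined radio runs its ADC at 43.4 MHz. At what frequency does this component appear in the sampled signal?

20 MHz

106.8 MHz mod fs = 20 MHz.
20 MHz ≤ fs/2 = 21.7 MHz, appears at 20 MHz.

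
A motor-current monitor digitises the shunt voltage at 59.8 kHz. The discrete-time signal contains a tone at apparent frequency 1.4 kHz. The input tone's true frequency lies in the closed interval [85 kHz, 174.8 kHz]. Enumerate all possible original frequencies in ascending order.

118.2 kHz, 121 kHz

Frequencies that alias to 1.4 kHz are k·fs ± 1.4 kHz for integer k ≥ 0.
k=0: 1.4 kHz.
k=1: 58.4 kHz, 61.2 kHz.
k=2: 118.2 kHz, 121 kHz.
k=3: 178 kHz, 180.8 kHz.
Within [85 kHz, 174.8 kHz]: 118.2 kHz, 121 kHz.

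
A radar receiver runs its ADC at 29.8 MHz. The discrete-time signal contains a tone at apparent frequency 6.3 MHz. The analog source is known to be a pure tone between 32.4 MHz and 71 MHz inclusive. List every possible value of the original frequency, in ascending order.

Frequencies that alias to 6.3 MHz are k·fs ± 6.3 MHz for integer k ≥ 0.
k=0: 6.3 MHz.
k=1: 23.5 MHz, 36.1 MHz.
k=2: 53.3 MHz, 65.9 MHz.
k=3: 83.1 MHz, 95.7 MHz.
Within [32.4 MHz, 71 MHz]: 36.1 MHz, 53.3 MHz, 65.9 MHz.

36.1 MHz, 53.3 MHz, 65.9 MHz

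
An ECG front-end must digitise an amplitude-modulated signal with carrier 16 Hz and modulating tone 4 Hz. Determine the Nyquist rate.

AM sidebands sit at fc ± fm = 12 Hz and 20 Hz.
Highest-frequency component: 20 Hz.
Nyquist rate = 2 × 20 Hz = 40 Hz.

40 Hz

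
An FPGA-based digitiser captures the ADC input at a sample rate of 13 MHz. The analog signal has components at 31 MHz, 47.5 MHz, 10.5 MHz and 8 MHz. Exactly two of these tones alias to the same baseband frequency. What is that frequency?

5 MHz

fs/2 = 6.5 MHz.
31 MHz mod fs = 5 MHz.
5 MHz ≤ fs/2 = 6.5 MHz, appears at 5 MHz.
47.5 MHz mod fs = 8.5 MHz.
8.5 MHz > fs/2 = 6.5 MHz, folds to fs − 8.5 MHz = 4.5 MHz.
10.5 MHz > fs/2 = 6.5 MHz, folds to fs − 10.5 MHz = 2.5 MHz.
8 MHz > fs/2 = 6.5 MHz, folds to fs − 8 MHz = 5 MHz.
8 MHz and 31 MHz both map to 5 MHz.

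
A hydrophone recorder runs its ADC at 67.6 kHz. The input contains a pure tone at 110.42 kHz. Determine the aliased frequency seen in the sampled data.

24.78 kHz

110.42 kHz mod fs = 42.82 kHz.
42.82 kHz > fs/2 = 33.8 kHz, folds to fs − 42.82 kHz = 24.78 kHz.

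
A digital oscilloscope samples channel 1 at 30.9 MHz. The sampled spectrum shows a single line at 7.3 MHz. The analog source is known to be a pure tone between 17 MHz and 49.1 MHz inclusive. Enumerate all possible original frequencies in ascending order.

23.6 MHz, 38.2 MHz

Frequencies that alias to 7.3 MHz are k·fs ± 7.3 MHz for integer k ≥ 0.
k=0: 7.3 MHz.
k=1: 23.6 MHz, 38.2 MHz.
k=2: 54.5 MHz, 69.1 MHz.
Within [17 MHz, 49.1 MHz]: 23.6 MHz, 38.2 MHz.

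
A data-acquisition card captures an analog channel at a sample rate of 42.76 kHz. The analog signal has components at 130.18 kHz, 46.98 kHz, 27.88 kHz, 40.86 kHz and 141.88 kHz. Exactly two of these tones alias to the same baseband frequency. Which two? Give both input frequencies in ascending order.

fs/2 = 21.38 kHz.
130.18 kHz mod fs = 1.9 kHz.
1.9 kHz ≤ fs/2 = 21.38 kHz, appears at 1.9 kHz.
46.98 kHz mod fs = 4.22 kHz.
4.22 kHz ≤ fs/2 = 21.38 kHz, appears at 4.22 kHz.
27.88 kHz > fs/2 = 21.38 kHz, folds to fs − 27.88 kHz = 14.88 kHz.
40.86 kHz > fs/2 = 21.38 kHz, folds to fs − 40.86 kHz = 1.9 kHz.
141.88 kHz mod fs = 13.6 kHz.
13.6 kHz ≤ fs/2 = 21.38 kHz, appears at 13.6 kHz.
40.86 kHz and 130.18 kHz both map to 1.9 kHz.

40.86 kHz, 130.18 kHz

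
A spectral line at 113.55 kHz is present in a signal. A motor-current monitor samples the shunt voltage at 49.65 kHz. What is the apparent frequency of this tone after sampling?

14.25 kHz

113.55 kHz mod fs = 14.25 kHz.
14.25 kHz ≤ fs/2 = 24.825 kHz, appears at 14.25 kHz.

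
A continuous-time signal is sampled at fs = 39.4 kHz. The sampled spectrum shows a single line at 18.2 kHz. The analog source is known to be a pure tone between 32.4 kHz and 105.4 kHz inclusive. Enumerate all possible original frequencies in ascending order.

Frequencies that alias to 18.2 kHz are k·fs ± 18.2 kHz for integer k ≥ 0.
k=0: 18.2 kHz.
k=1: 21.2 kHz, 57.6 kHz.
k=2: 60.6 kHz, 97 kHz.
k=3: 100 kHz, 136.4 kHz.
k=4: 139.4 kHz, 175.8 kHz.
Within [32.4 kHz, 105.4 kHz]: 57.6 kHz, 60.6 kHz, 97 kHz, 100 kHz.

57.6 kHz, 60.6 kHz, 97 kHz, 100 kHz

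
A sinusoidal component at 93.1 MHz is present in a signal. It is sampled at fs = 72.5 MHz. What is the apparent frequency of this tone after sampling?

20.6 MHz

93.1 MHz mod fs = 20.6 MHz.
20.6 MHz ≤ fs/2 = 36.25 MHz, appears at 20.6 MHz.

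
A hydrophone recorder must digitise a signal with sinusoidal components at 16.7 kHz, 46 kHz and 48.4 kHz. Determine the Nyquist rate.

Highest-frequency component: 48.4 kHz.
Nyquist rate = 2 × 48.4 kHz = 96.8 kHz.

96.8 kHz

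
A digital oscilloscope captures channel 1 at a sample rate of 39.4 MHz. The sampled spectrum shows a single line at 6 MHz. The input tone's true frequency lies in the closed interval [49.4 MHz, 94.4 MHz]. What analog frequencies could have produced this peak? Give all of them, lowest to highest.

72.8 MHz, 84.8 MHz

Frequencies that alias to 6 MHz are k·fs ± 6 MHz for integer k ≥ 0.
k=0: 6 MHz.
k=1: 33.4 MHz, 45.4 MHz.
k=2: 72.8 MHz, 84.8 MHz.
k=3: 112.2 MHz, 124.2 MHz.
Within [49.4 MHz, 94.4 MHz]: 72.8 MHz, 84.8 MHz.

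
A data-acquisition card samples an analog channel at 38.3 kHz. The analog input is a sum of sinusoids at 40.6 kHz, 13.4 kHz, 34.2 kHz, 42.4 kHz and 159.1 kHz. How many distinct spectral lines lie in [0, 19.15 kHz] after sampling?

4

fs/2 = 19.15 kHz.
40.6 kHz mod fs = 2.3 kHz.
2.3 kHz ≤ fs/2 = 19.15 kHz, appears at 2.3 kHz.
13.4 kHz ≤ fs/2 = 19.15 kHz, passes unchanged.
34.2 kHz > fs/2 = 19.15 kHz, folds to fs − 34.2 kHz = 4.1 kHz.
42.4 kHz mod fs = 4.1 kHz.
4.1 kHz ≤ fs/2 = 19.15 kHz, appears at 4.1 kHz.
159.1 kHz mod fs = 5.9 kHz.
5.9 kHz ≤ fs/2 = 19.15 kHz, appears at 5.9 kHz.
Distinct values: {2.3 kHz, 4.1 kHz, 5.9 kHz, 13.4 kHz} → 4.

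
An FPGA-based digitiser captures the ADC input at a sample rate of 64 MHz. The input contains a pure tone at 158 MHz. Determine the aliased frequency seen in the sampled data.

158 MHz mod fs = 30 MHz.
30 MHz ≤ fs/2 = 32 MHz, appears at 30 MHz.

30 MHz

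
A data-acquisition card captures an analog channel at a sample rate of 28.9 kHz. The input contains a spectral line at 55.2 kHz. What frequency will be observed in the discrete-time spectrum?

2.6 kHz

55.2 kHz mod fs = 26.3 kHz.
26.3 kHz > fs/2 = 14.45 kHz, folds to fs − 26.3 kHz = 2.6 kHz.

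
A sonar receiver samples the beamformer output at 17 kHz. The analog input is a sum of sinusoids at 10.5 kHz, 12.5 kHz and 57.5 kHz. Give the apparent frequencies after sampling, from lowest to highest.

4.5 kHz, 6.5 kHz

fs/2 = 8.5 kHz.
10.5 kHz > fs/2 = 8.5 kHz, folds to fs − 10.5 kHz = 6.5 kHz.
12.5 kHz > fs/2 = 8.5 kHz, folds to fs − 12.5 kHz = 4.5 kHz.
57.5 kHz mod fs = 6.5 kHz.
6.5 kHz ≤ fs/2 = 8.5 kHz, appears at 6.5 kHz.
Distinct values: {4.5 kHz, 6.5 kHz}.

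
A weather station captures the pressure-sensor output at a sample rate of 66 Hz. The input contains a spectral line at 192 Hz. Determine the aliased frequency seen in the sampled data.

192 Hz mod fs = 60 Hz.
60 Hz > fs/2 = 33 Hz, folds to fs − 60 Hz = 6 Hz.

6 Hz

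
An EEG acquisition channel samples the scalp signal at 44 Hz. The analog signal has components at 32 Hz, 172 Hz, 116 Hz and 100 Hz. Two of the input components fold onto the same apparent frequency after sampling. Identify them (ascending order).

32 Hz, 100 Hz

fs/2 = 22 Hz.
32 Hz > fs/2 = 22 Hz, folds to fs − 32 Hz = 12 Hz.
172 Hz mod fs = 40 Hz.
40 Hz > fs/2 = 22 Hz, folds to fs − 40 Hz = 4 Hz.
116 Hz mod fs = 28 Hz.
28 Hz > fs/2 = 22 Hz, folds to fs − 28 Hz = 16 Hz.
100 Hz mod fs = 12 Hz.
12 Hz ≤ fs/2 = 22 Hz, appears at 12 Hz.
32 Hz and 100 Hz both map to 12 Hz.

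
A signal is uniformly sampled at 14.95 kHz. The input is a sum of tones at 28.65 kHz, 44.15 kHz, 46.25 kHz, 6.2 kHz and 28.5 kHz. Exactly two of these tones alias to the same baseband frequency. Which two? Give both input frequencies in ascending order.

28.5 kHz, 46.25 kHz

fs/2 = 7.475 kHz.
28.65 kHz mod fs = 13.7 kHz.
13.7 kHz > fs/2 = 7.475 kHz, folds to fs − 13.7 kHz = 1.25 kHz.
44.15 kHz mod fs = 14.25 kHz.
14.25 kHz > fs/2 = 7.475 kHz, folds to fs − 14.25 kHz = 0.7 kHz.
46.25 kHz mod fs = 1.4 kHz.
1.4 kHz ≤ fs/2 = 7.475 kHz, appears at 1.4 kHz.
6.2 kHz ≤ fs/2 = 7.475 kHz, passes unchanged.
28.5 kHz mod fs = 13.55 kHz.
13.55 kHz > fs/2 = 7.475 kHz, folds to fs − 13.55 kHz = 1.4 kHz.
28.5 kHz and 46.25 kHz both map to 1.4 kHz.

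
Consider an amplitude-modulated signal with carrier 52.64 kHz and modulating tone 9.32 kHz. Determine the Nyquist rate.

AM sidebands sit at fc ± fm = 43.32 kHz and 61.96 kHz.
Highest-frequency component: 61.96 kHz.
Nyquist rate = 2 × 61.96 kHz = 123.92 kHz.

123.92 kHz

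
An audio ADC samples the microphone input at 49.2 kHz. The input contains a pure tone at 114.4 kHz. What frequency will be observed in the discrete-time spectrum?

16 kHz

114.4 kHz mod fs = 16 kHz.
16 kHz ≤ fs/2 = 24.6 kHz, appears at 16 kHz.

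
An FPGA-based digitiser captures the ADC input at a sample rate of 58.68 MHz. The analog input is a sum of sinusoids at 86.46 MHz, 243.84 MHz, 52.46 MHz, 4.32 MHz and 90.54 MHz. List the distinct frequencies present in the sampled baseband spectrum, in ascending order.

fs/2 = 29.34 MHz.
86.46 MHz mod fs = 27.78 MHz.
27.78 MHz ≤ fs/2 = 29.34 MHz, appears at 27.78 MHz.
243.84 MHz mod fs = 9.12 MHz.
9.12 MHz ≤ fs/2 = 29.34 MHz, appears at 9.12 MHz.
52.46 MHz > fs/2 = 29.34 MHz, folds to fs − 52.46 MHz = 6.22 MHz.
4.32 MHz ≤ fs/2 = 29.34 MHz, passes unchanged.
90.54 MHz mod fs = 31.86 MHz.
31.86 MHz > fs/2 = 29.34 MHz, folds to fs − 31.86 MHz = 26.82 MHz.
Distinct values: {4.32 MHz, 6.22 MHz, 9.12 MHz, 26.82 MHz, 27.78 MHz}.

4.32 MHz, 6.22 MHz, 9.12 MHz, 26.82 MHz, 27.78 MHz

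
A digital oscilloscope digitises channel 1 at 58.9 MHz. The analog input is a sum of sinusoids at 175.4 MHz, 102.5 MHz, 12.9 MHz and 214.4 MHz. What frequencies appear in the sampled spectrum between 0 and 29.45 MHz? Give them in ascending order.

1.3 MHz, 12.9 MHz, 15.3 MHz, 21.2 MHz

fs/2 = 29.45 MHz.
175.4 MHz mod fs = 57.6 MHz.
57.6 MHz > fs/2 = 29.45 MHz, folds to fs − 57.6 MHz = 1.3 MHz.
102.5 MHz mod fs = 43.6 MHz.
43.6 MHz > fs/2 = 29.45 MHz, folds to fs − 43.6 MHz = 15.3 MHz.
12.9 MHz ≤ fs/2 = 29.45 MHz, passes unchanged.
214.4 MHz mod fs = 37.7 MHz.
37.7 MHz > fs/2 = 29.45 MHz, folds to fs − 37.7 MHz = 21.2 MHz.
Distinct values: {1.3 MHz, 12.9 MHz, 15.3 MHz, 21.2 MHz}.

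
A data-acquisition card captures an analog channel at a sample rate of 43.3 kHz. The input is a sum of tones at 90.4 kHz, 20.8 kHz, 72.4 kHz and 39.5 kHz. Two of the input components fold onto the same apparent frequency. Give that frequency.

3.8 kHz

fs/2 = 21.65 kHz.
90.4 kHz mod fs = 3.8 kHz.
3.8 kHz ≤ fs/2 = 21.65 kHz, appears at 3.8 kHz.
20.8 kHz ≤ fs/2 = 21.65 kHz, passes unchanged.
72.4 kHz mod fs = 29.1 kHz.
29.1 kHz > fs/2 = 21.65 kHz, folds to fs − 29.1 kHz = 14.2 kHz.
39.5 kHz > fs/2 = 21.65 kHz, folds to fs − 39.5 kHz = 3.8 kHz.
39.5 kHz and 90.4 kHz both map to 3.8 kHz.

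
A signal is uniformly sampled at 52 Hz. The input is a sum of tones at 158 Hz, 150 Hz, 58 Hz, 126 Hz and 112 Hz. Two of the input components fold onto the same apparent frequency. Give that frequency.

fs/2 = 26 Hz.
158 Hz mod fs = 2 Hz.
2 Hz ≤ fs/2 = 26 Hz, appears at 2 Hz.
150 Hz mod fs = 46 Hz.
46 Hz > fs/2 = 26 Hz, folds to fs − 46 Hz = 6 Hz.
58 Hz mod fs = 6 Hz.
6 Hz ≤ fs/2 = 26 Hz, appears at 6 Hz.
126 Hz mod fs = 22 Hz.
22 Hz ≤ fs/2 = 26 Hz, appears at 22 Hz.
112 Hz mod fs = 8 Hz.
8 Hz ≤ fs/2 = 26 Hz, appears at 8 Hz.
58 Hz and 150 Hz both map to 6 Hz.

6 Hz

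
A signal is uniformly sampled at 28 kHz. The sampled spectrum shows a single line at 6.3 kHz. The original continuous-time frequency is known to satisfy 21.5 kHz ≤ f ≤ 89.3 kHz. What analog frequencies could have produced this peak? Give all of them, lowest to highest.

Frequencies that alias to 6.3 kHz are k·fs ± 6.3 kHz for integer k ≥ 0.
k=0: 6.3 kHz.
k=1: 21.7 kHz, 34.3 kHz.
k=2: 49.7 kHz, 62.3 kHz.
k=3: 77.7 kHz, 90.3 kHz.
k=4: 105.7 kHz, 118.3 kHz.
Within [21.5 kHz, 89.3 kHz]: 21.7 kHz, 34.3 kHz, 49.7 kHz, 62.3 kHz, 77.7 kHz.

21.7 kHz, 34.3 kHz, 49.7 kHz, 62.3 kHz, 77.7 kHz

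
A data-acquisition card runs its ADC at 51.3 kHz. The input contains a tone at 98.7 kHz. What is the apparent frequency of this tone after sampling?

98.7 kHz mod fs = 47.4 kHz.
47.4 kHz > fs/2 = 25.65 kHz, folds to fs − 47.4 kHz = 3.9 kHz.

3.9 kHz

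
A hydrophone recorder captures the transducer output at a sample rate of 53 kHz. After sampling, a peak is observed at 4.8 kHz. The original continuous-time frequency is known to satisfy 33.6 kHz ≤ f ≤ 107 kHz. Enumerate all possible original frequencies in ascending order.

48.2 kHz, 57.8 kHz, 101.2 kHz

Frequencies that alias to 4.8 kHz are k·fs ± 4.8 kHz for integer k ≥ 0.
k=0: 4.8 kHz.
k=1: 48.2 kHz, 57.8 kHz.
k=2: 101.2 kHz, 110.8 kHz.
k=3: 154.2 kHz, 163.8 kHz.
Within [33.6 kHz, 107 kHz]: 48.2 kHz, 57.8 kHz, 101.2 kHz.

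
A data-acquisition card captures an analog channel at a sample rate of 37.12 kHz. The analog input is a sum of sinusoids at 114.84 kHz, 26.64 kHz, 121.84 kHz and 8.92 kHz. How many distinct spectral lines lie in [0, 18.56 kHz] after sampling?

fs/2 = 18.56 kHz.
114.84 kHz mod fs = 3.48 kHz.
3.48 kHz ≤ fs/2 = 18.56 kHz, appears at 3.48 kHz.
26.64 kHz > fs/2 = 18.56 kHz, folds to fs − 26.64 kHz = 10.48 kHz.
121.84 kHz mod fs = 10.48 kHz.
10.48 kHz ≤ fs/2 = 18.56 kHz, appears at 10.48 kHz.
8.92 kHz ≤ fs/2 = 18.56 kHz, passes unchanged.
Distinct values: {3.48 kHz, 8.92 kHz, 10.48 kHz} → 3.

3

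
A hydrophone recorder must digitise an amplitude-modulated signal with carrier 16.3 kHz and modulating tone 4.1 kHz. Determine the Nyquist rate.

AM sidebands sit at fc ± fm = 12.2 kHz and 20.4 kHz.
Highest-frequency component: 20.4 kHz.
Nyquist rate = 2 × 20.4 kHz = 40.8 kHz.

40.8 kHz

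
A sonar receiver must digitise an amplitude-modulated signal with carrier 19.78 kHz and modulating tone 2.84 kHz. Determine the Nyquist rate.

AM sidebands sit at fc ± fm = 16.94 kHz and 22.62 kHz.
Highest-frequency component: 22.62 kHz.
Nyquist rate = 2 × 22.62 kHz = 45.24 kHz.

45.24 kHz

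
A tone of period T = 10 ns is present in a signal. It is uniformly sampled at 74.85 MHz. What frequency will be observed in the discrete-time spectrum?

25.15 MHz

T = 10 ns → f = 1/T = 100 MHz.
100 MHz mod fs = 25.15 MHz.
25.15 MHz ≤ fs/2 = 37.425 MHz, appears at 25.15 MHz.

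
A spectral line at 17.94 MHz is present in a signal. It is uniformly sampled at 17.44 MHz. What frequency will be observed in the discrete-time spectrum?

17.94 MHz mod fs = 0.5 MHz.
0.5 MHz ≤ fs/2 = 8.72 MHz, appears at 0.5 MHz.

0.5 MHz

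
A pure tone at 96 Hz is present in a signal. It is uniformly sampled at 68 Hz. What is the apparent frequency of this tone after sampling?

96 Hz mod fs = 28 Hz.
28 Hz ≤ fs/2 = 34 Hz, appears at 28 Hz.

28 Hz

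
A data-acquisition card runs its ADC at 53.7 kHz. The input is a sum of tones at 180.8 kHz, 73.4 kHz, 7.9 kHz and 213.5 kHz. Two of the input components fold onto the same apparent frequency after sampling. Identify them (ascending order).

fs/2 = 26.85 kHz.
180.8 kHz mod fs = 19.7 kHz.
19.7 kHz ≤ fs/2 = 26.85 kHz, appears at 19.7 kHz.
73.4 kHz mod fs = 19.7 kHz.
19.7 kHz ≤ fs/2 = 26.85 kHz, appears at 19.7 kHz.
7.9 kHz ≤ fs/2 = 26.85 kHz, passes unchanged.
213.5 kHz mod fs = 52.4 kHz.
52.4 kHz > fs/2 = 26.85 kHz, folds to fs − 52.4 kHz = 1.3 kHz.
73.4 kHz and 180.8 kHz both map to 19.7 kHz.

73.4 kHz, 180.8 kHz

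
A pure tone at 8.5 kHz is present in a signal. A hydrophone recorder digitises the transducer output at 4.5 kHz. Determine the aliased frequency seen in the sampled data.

8.5 kHz mod fs = 4 kHz.
4 kHz > fs/2 = 2.25 kHz, folds to fs − 4 kHz = 0.5 kHz.

0.5 kHz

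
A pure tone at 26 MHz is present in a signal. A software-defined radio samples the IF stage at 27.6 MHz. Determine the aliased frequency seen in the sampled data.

1.6 MHz

26 MHz > fs/2 = 13.8 MHz, folds to fs − 26 MHz = 1.6 MHz.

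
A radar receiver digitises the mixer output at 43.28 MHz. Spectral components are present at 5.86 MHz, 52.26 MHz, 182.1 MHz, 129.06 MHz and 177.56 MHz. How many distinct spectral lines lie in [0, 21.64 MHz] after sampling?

fs/2 = 21.64 MHz.
5.86 MHz ≤ fs/2 = 21.64 MHz, passes unchanged.
52.26 MHz mod fs = 8.98 MHz.
8.98 MHz ≤ fs/2 = 21.64 MHz, appears at 8.98 MHz.
182.1 MHz mod fs = 8.98 MHz.
8.98 MHz ≤ fs/2 = 21.64 MHz, appears at 8.98 MHz.
129.06 MHz mod fs = 42.5 MHz.
42.5 MHz > fs/2 = 21.64 MHz, folds to fs − 42.5 MHz = 0.78 MHz.
177.56 MHz mod fs = 4.44 MHz.
4.44 MHz ≤ fs/2 = 21.64 MHz, appears at 4.44 MHz.
Distinct values: {0.78 MHz, 4.44 MHz, 5.86 MHz, 8.98 MHz} → 4.

4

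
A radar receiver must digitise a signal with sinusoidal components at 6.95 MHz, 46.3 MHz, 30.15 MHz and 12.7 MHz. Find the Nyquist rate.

92.6 MHz

Highest-frequency component: 46.3 MHz.
Nyquist rate = 2 × 46.3 MHz = 92.6 MHz.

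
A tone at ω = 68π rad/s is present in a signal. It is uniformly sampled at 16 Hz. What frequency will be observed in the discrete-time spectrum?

2 Hz

ω = 68π rad/s → f = ω/(2π) = 34 Hz.
34 Hz mod fs = 2 Hz.
2 Hz ≤ fs/2 = 8 Hz, appears at 2 Hz.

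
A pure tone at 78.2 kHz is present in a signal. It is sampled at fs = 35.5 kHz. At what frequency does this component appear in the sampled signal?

7.2 kHz

78.2 kHz mod fs = 7.2 kHz.
7.2 kHz ≤ fs/2 = 17.75 kHz, appears at 7.2 kHz.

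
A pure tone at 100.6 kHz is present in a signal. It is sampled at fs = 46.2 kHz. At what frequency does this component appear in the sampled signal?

8.2 kHz

100.6 kHz mod fs = 8.2 kHz.
8.2 kHz ≤ fs/2 = 23.1 kHz, appears at 8.2 kHz.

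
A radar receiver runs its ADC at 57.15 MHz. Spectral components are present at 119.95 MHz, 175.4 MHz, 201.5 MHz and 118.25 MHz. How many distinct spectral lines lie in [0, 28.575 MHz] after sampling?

3

fs/2 = 28.575 MHz.
119.95 MHz mod fs = 5.65 MHz.
5.65 MHz ≤ fs/2 = 28.575 MHz, appears at 5.65 MHz.
175.4 MHz mod fs = 3.95 MHz.
3.95 MHz ≤ fs/2 = 28.575 MHz, appears at 3.95 MHz.
201.5 MHz mod fs = 30.05 MHz.
30.05 MHz > fs/2 = 28.575 MHz, folds to fs − 30.05 MHz = 27.1 MHz.
118.25 MHz mod fs = 3.95 MHz.
3.95 MHz ≤ fs/2 = 28.575 MHz, appears at 3.95 MHz.
Distinct values: {3.95 MHz, 5.65 MHz, 27.1 MHz} → 3.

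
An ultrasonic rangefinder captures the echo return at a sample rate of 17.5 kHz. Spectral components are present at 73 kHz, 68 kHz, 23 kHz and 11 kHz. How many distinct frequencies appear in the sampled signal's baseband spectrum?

fs/2 = 8.75 kHz.
73 kHz mod fs = 3 kHz.
3 kHz ≤ fs/2 = 8.75 kHz, appears at 3 kHz.
68 kHz mod fs = 15.5 kHz.
15.5 kHz > fs/2 = 8.75 kHz, folds to fs − 15.5 kHz = 2 kHz.
23 kHz mod fs = 5.5 kHz.
5.5 kHz ≤ fs/2 = 8.75 kHz, appears at 5.5 kHz.
11 kHz > fs/2 = 8.75 kHz, folds to fs − 11 kHz = 6.5 kHz.
Distinct values: {2 kHz, 3 kHz, 5.5 kHz, 6.5 kHz} → 4.

4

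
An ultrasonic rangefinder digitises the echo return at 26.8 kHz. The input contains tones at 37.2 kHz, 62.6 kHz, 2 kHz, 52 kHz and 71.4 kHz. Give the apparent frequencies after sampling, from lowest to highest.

1.6 kHz, 2 kHz, 9 kHz, 10.4 kHz

fs/2 = 13.4 kHz.
37.2 kHz mod fs = 10.4 kHz.
10.4 kHz ≤ fs/2 = 13.4 kHz, appears at 10.4 kHz.
62.6 kHz mod fs = 9 kHz.
9 kHz ≤ fs/2 = 13.4 kHz, appears at 9 kHz.
2 kHz ≤ fs/2 = 13.4 kHz, passes unchanged.
52 kHz mod fs = 25.2 kHz.
25.2 kHz > fs/2 = 13.4 kHz, folds to fs − 25.2 kHz = 1.6 kHz.
71.4 kHz mod fs = 17.8 kHz.
17.8 kHz > fs/2 = 13.4 kHz, folds to fs − 17.8 kHz = 9 kHz.
Distinct values: {1.6 kHz, 2 kHz, 9 kHz, 10.4 kHz}.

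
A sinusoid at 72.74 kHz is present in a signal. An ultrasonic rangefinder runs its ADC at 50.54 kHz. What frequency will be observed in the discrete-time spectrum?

22.2 kHz

72.74 kHz mod fs = 22.2 kHz.
22.2 kHz ≤ fs/2 = 25.27 kHz, appears at 22.2 kHz.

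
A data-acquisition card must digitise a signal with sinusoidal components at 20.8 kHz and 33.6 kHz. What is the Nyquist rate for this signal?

Highest-frequency component: 33.6 kHz.
Nyquist rate = 2 × 33.6 kHz = 67.2 kHz.

67.2 kHz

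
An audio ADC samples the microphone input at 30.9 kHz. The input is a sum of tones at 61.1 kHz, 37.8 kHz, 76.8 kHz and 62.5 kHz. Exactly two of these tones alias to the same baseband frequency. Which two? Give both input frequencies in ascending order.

fs/2 = 15.45 kHz.
61.1 kHz mod fs = 30.2 kHz.
30.2 kHz > fs/2 = 15.45 kHz, folds to fs − 30.2 kHz = 0.7 kHz.
37.8 kHz mod fs = 6.9 kHz.
6.9 kHz ≤ fs/2 = 15.45 kHz, appears at 6.9 kHz.
76.8 kHz mod fs = 15 kHz.
15 kHz ≤ fs/2 = 15.45 kHz, appears at 15 kHz.
62.5 kHz mod fs = 0.7 kHz.
0.7 kHz ≤ fs/2 = 15.45 kHz, appears at 0.7 kHz.
61.1 kHz and 62.5 kHz both map to 0.7 kHz.

61.1 kHz, 62.5 kHz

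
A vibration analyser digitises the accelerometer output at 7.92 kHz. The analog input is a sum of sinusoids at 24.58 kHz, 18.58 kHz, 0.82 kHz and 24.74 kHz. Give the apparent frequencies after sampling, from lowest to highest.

fs/2 = 3.96 kHz.
24.58 kHz mod fs = 0.82 kHz.
0.82 kHz ≤ fs/2 = 3.96 kHz, appears at 0.82 kHz.
18.58 kHz mod fs = 2.74 kHz.
2.74 kHz ≤ fs/2 = 3.96 kHz, appears at 2.74 kHz.
0.82 kHz ≤ fs/2 = 3.96 kHz, passes unchanged.
24.74 kHz mod fs = 0.98 kHz.
0.98 kHz ≤ fs/2 = 3.96 kHz, appears at 0.98 kHz.
Distinct values: {0.82 kHz, 0.98 kHz, 2.74 kHz}.

0.82 kHz, 0.98 kHz, 2.74 kHz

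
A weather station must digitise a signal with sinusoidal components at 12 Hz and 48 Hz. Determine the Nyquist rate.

Highest-frequency component: 48 Hz.
Nyquist rate = 2 × 48 Hz = 96 Hz.

96 Hz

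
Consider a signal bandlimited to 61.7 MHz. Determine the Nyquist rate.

123.4 MHz

Nyquist rate = 2 × 61.7 MHz = 123.4 MHz.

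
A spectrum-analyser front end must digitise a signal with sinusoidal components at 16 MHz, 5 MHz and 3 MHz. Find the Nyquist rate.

32 MHz

Highest-frequency component: 16 MHz.
Nyquist rate = 2 × 16 MHz = 32 MHz.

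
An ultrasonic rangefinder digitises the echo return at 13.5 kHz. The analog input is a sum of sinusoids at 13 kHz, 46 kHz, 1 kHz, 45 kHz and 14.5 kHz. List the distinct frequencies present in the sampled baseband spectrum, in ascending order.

0.5 kHz, 1 kHz, 4.5 kHz, 5.5 kHz

fs/2 = 6.75 kHz.
13 kHz > fs/2 = 6.75 kHz, folds to fs − 13 kHz = 0.5 kHz.
46 kHz mod fs = 5.5 kHz.
5.5 kHz ≤ fs/2 = 6.75 kHz, appears at 5.5 kHz.
1 kHz ≤ fs/2 = 6.75 kHz, passes unchanged.
45 kHz mod fs = 4.5 kHz.
4.5 kHz ≤ fs/2 = 6.75 kHz, appears at 4.5 kHz.
14.5 kHz mod fs = 1 kHz.
1 kHz ≤ fs/2 = 6.75 kHz, appears at 1 kHz.
Distinct values: {0.5 kHz, 1 kHz, 4.5 kHz, 5.5 kHz}.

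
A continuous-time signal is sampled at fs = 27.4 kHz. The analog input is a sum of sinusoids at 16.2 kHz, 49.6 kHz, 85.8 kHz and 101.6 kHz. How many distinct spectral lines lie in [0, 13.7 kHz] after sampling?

4

fs/2 = 13.7 kHz.
16.2 kHz > fs/2 = 13.7 kHz, folds to fs − 16.2 kHz = 11.2 kHz.
49.6 kHz mod fs = 22.2 kHz.
22.2 kHz > fs/2 = 13.7 kHz, folds to fs − 22.2 kHz = 5.2 kHz.
85.8 kHz mod fs = 3.6 kHz.
3.6 kHz ≤ fs/2 = 13.7 kHz, appears at 3.6 kHz.
101.6 kHz mod fs = 19.4 kHz.
19.4 kHz > fs/2 = 13.7 kHz, folds to fs − 19.4 kHz = 8 kHz.
Distinct values: {3.6 kHz, 5.2 kHz, 8 kHz, 11.2 kHz} → 4.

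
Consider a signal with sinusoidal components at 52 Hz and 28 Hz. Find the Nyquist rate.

Highest-frequency component: 52 Hz.
Nyquist rate = 2 × 52 Hz = 104 Hz.

104 Hz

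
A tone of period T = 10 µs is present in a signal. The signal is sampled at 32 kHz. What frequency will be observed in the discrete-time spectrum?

4 kHz

T = 10 µs → f = 1/T = 100 kHz.
100 kHz mod fs = 4 kHz.
4 kHz ≤ fs/2 = 16 kHz, appears at 4 kHz.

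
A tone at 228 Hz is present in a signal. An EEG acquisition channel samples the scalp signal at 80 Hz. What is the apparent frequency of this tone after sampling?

228 Hz mod fs = 68 Hz.
68 Hz > fs/2 = 40 Hz, folds to fs − 68 Hz = 12 Hz.

12 Hz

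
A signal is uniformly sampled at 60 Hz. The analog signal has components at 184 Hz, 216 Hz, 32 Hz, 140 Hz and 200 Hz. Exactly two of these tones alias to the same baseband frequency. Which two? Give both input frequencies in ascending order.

140 Hz, 200 Hz

fs/2 = 30 Hz.
184 Hz mod fs = 4 Hz.
4 Hz ≤ fs/2 = 30 Hz, appears at 4 Hz.
216 Hz mod fs = 36 Hz.
36 Hz > fs/2 = 30 Hz, folds to fs − 36 Hz = 24 Hz.
32 Hz > fs/2 = 30 Hz, folds to fs − 32 Hz = 28 Hz.
140 Hz mod fs = 20 Hz.
20 Hz ≤ fs/2 = 30 Hz, appears at 20 Hz.
200 Hz mod fs = 20 Hz.
20 Hz ≤ fs/2 = 30 Hz, appears at 20 Hz.
140 Hz and 200 Hz both map to 20 Hz.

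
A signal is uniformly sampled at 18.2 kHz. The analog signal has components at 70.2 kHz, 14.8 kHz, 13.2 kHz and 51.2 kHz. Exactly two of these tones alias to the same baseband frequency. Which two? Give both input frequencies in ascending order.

14.8 kHz, 51.2 kHz

fs/2 = 9.1 kHz.
70.2 kHz mod fs = 15.6 kHz.
15.6 kHz > fs/2 = 9.1 kHz, folds to fs − 15.6 kHz = 2.6 kHz.
14.8 kHz > fs/2 = 9.1 kHz, folds to fs − 14.8 kHz = 3.4 kHz.
13.2 kHz > fs/2 = 9.1 kHz, folds to fs − 13.2 kHz = 5 kHz.
51.2 kHz mod fs = 14.8 kHz.
14.8 kHz > fs/2 = 9.1 kHz, folds to fs − 14.8 kHz = 3.4 kHz.
14.8 kHz and 51.2 kHz both map to 3.4 kHz.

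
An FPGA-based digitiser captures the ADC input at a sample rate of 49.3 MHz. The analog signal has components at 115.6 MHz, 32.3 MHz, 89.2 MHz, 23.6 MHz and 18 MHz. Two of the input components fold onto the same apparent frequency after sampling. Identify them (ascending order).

32.3 MHz, 115.6 MHz

fs/2 = 24.65 MHz.
115.6 MHz mod fs = 17 MHz.
17 MHz ≤ fs/2 = 24.65 MHz, appears at 17 MHz.
32.3 MHz > fs/2 = 24.65 MHz, folds to fs − 32.3 MHz = 17 MHz.
89.2 MHz mod fs = 39.9 MHz.
39.9 MHz > fs/2 = 24.65 MHz, folds to fs − 39.9 MHz = 9.4 MHz.
23.6 MHz ≤ fs/2 = 24.65 MHz, passes unchanged.
18 MHz ≤ fs/2 = 24.65 MHz, passes unchanged.
32.3 MHz and 115.6 MHz both map to 17 MHz.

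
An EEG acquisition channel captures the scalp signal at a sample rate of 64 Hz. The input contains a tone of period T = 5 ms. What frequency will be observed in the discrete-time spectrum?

T = 5 ms → f = 1/T = 200 Hz.
200 Hz mod fs = 8 Hz.
8 Hz ≤ fs/2 = 32 Hz, appears at 8 Hz.

8 Hz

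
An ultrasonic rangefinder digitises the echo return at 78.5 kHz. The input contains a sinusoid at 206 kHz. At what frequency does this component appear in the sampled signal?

206 kHz mod fs = 49 kHz.
49 kHz > fs/2 = 39.25 kHz, folds to fs − 49 kHz = 29.5 kHz.

29.5 kHz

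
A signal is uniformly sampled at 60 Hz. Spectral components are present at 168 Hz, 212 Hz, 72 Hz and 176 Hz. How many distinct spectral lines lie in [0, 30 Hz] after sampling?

3

fs/2 = 30 Hz.
168 Hz mod fs = 48 Hz.
48 Hz > fs/2 = 30 Hz, folds to fs − 48 Hz = 12 Hz.
212 Hz mod fs = 32 Hz.
32 Hz > fs/2 = 30 Hz, folds to fs − 32 Hz = 28 Hz.
72 Hz mod fs = 12 Hz.
12 Hz ≤ fs/2 = 30 Hz, appears at 12 Hz.
176 Hz mod fs = 56 Hz.
56 Hz > fs/2 = 30 Hz, folds to fs − 56 Hz = 4 Hz.
Distinct values: {4 Hz, 12 Hz, 28 Hz} → 3.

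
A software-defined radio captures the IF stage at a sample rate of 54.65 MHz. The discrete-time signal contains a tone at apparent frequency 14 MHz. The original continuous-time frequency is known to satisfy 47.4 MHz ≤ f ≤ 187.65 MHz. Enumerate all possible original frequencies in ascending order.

Frequencies that alias to 14 MHz are k·fs ± 14 MHz for integer k ≥ 0.
k=0: 14 MHz.
k=1: 40.65 MHz, 68.65 MHz.
k=2: 95.3 MHz, 123.3 MHz.
k=3: 149.95 MHz, 177.95 MHz.
k=4: 204.6 MHz, 232.6 MHz.
Within [47.4 MHz, 187.65 MHz]: 68.65 MHz, 95.3 MHz, 123.3 MHz, 149.95 MHz, 177.95 MHz.

68.65 MHz, 95.3 MHz, 123.3 MHz, 149.95 MHz, 177.95 MHz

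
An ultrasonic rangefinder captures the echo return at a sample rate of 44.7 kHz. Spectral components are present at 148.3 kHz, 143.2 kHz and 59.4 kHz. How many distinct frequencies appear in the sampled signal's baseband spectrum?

fs/2 = 22.35 kHz.
148.3 kHz mod fs = 14.2 kHz.
14.2 kHz ≤ fs/2 = 22.35 kHz, appears at 14.2 kHz.
143.2 kHz mod fs = 9.1 kHz.
9.1 kHz ≤ fs/2 = 22.35 kHz, appears at 9.1 kHz.
59.4 kHz mod fs = 14.7 kHz.
14.7 kHz ≤ fs/2 = 22.35 kHz, appears at 14.7 kHz.
Distinct values: {9.1 kHz, 14.2 kHz, 14.7 kHz} → 3.

3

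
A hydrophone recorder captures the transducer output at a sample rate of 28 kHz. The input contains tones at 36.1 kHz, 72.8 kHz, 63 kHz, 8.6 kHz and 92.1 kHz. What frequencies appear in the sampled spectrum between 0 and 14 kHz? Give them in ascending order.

fs/2 = 14 kHz.
36.1 kHz mod fs = 8.1 kHz.
8.1 kHz ≤ fs/2 = 14 kHz, appears at 8.1 kHz.
72.8 kHz mod fs = 16.8 kHz.
16.8 kHz > fs/2 = 14 kHz, folds to fs − 16.8 kHz = 11.2 kHz.
63 kHz mod fs = 7 kHz.
7 kHz ≤ fs/2 = 14 kHz, appears at 7 kHz.
8.6 kHz ≤ fs/2 = 14 kHz, passes unchanged.
92.1 kHz mod fs = 8.1 kHz.
8.1 kHz ≤ fs/2 = 14 kHz, appears at 8.1 kHz.
Distinct values: {7 kHz, 8.1 kHz, 8.6 kHz, 11.2 kHz}.

7 kHz, 8.1 kHz, 8.6 kHz, 11.2 kHz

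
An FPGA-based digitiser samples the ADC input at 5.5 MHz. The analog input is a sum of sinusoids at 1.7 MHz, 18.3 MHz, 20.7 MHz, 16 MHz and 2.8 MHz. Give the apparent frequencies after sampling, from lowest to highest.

0.5 MHz, 1.3 MHz, 1.7 MHz, 1.8 MHz, 2.7 MHz

fs/2 = 2.75 MHz.
1.7 MHz ≤ fs/2 = 2.75 MHz, passes unchanged.
18.3 MHz mod fs = 1.8 MHz.
1.8 MHz ≤ fs/2 = 2.75 MHz, appears at 1.8 MHz.
20.7 MHz mod fs = 4.2 MHz.
4.2 MHz > fs/2 = 2.75 MHz, folds to fs − 4.2 MHz = 1.3 MHz.
16 MHz mod fs = 5 MHz.
5 MHz > fs/2 = 2.75 MHz, folds to fs − 5 MHz = 0.5 MHz.
2.8 MHz > fs/2 = 2.75 MHz, folds to fs − 2.8 MHz = 2.7 MHz.
Distinct values: {0.5 MHz, 1.3 MHz, 1.7 MHz, 1.8 MHz, 2.7 MHz}.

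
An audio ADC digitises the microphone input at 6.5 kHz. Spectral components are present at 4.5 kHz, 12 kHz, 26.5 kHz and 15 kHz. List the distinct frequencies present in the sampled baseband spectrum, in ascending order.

fs/2 = 3.25 kHz.
4.5 kHz > fs/2 = 3.25 kHz, folds to fs − 4.5 kHz = 2 kHz.
12 kHz mod fs = 5.5 kHz.
5.5 kHz > fs/2 = 3.25 kHz, folds to fs − 5.5 kHz = 1 kHz.
26.5 kHz mod fs = 0.5 kHz.
0.5 kHz ≤ fs/2 = 3.25 kHz, appears at 0.5 kHz.
15 kHz mod fs = 2 kHz.
2 kHz ≤ fs/2 = 3.25 kHz, appears at 2 kHz.
Distinct values: {0.5 kHz, 1 kHz, 2 kHz}.

0.5 kHz, 1 kHz, 2 kHz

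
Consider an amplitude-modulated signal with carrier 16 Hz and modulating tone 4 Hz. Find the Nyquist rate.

AM sidebands sit at fc ± fm = 12 Hz and 20 Hz.
Highest-frequency component: 20 Hz.
Nyquist rate = 2 × 20 Hz = 40 Hz.

40 Hz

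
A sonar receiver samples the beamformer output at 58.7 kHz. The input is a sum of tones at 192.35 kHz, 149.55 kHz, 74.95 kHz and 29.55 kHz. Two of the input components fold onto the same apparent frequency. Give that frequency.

fs/2 = 29.35 kHz.
192.35 kHz mod fs = 16.25 kHz.
16.25 kHz ≤ fs/2 = 29.35 kHz, appears at 16.25 kHz.
149.55 kHz mod fs = 32.15 kHz.
32.15 kHz > fs/2 = 29.35 kHz, folds to fs − 32.15 kHz = 26.55 kHz.
74.95 kHz mod fs = 16.25 kHz.
16.25 kHz ≤ fs/2 = 29.35 kHz, appears at 16.25 kHz.
29.55 kHz > fs/2 = 29.35 kHz, folds to fs − 29.55 kHz = 29.15 kHz.
74.95 kHz and 192.35 kHz both map to 16.25 kHz.

16.25 kHz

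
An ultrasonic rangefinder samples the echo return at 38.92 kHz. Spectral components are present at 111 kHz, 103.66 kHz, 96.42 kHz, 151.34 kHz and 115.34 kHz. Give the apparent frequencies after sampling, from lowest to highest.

fs/2 = 19.46 kHz.
111 kHz mod fs = 33.16 kHz.
33.16 kHz > fs/2 = 19.46 kHz, folds to fs − 33.16 kHz = 5.76 kHz.
103.66 kHz mod fs = 25.82 kHz.
25.82 kHz > fs/2 = 19.46 kHz, folds to fs − 25.82 kHz = 13.1 kHz.
96.42 kHz mod fs = 18.58 kHz.
18.58 kHz ≤ fs/2 = 19.46 kHz, appears at 18.58 kHz.
151.34 kHz mod fs = 34.58 kHz.
34.58 kHz > fs/2 = 19.46 kHz, folds to fs − 34.58 kHz = 4.34 kHz.
115.34 kHz mod fs = 37.5 kHz.
37.5 kHz > fs/2 = 19.46 kHz, folds to fs − 37.5 kHz = 1.42 kHz.
Distinct values: {1.42 kHz, 4.34 kHz, 5.76 kHz, 13.1 kHz, 18.58 kHz}.

1.42 kHz, 4.34 kHz, 5.76 kHz, 13.1 kHz, 18.58 kHz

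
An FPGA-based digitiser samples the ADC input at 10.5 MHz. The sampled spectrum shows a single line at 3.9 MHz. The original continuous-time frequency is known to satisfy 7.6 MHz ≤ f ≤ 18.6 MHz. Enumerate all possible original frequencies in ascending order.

Frequencies that alias to 3.9 MHz are k·fs ± 3.9 MHz for integer k ≥ 0.
k=0: 3.9 MHz.
k=1: 6.6 MHz, 14.4 MHz.
k=2: 17.1 MHz, 24.9 MHz.
k=3: 27.6 MHz, 35.4 MHz.
Within [7.6 MHz, 18.6 MHz]: 14.4 MHz, 17.1 MHz.

14.4 MHz, 17.1 MHz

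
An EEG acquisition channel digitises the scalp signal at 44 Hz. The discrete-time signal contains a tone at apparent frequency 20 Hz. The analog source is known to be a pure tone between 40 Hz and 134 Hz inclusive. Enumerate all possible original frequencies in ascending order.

64 Hz, 68 Hz, 108 Hz, 112 Hz

Frequencies that alias to 20 Hz are k·fs ± 20 Hz for integer k ≥ 0.
k=0: 20 Hz.
k=1: 24 Hz, 64 Hz.
k=2: 68 Hz, 108 Hz.
k=3: 112 Hz, 152 Hz.
k=4: 156 Hz, 196 Hz.
Within [40 Hz, 134 Hz]: 64 Hz, 68 Hz, 108 Hz, 112 Hz.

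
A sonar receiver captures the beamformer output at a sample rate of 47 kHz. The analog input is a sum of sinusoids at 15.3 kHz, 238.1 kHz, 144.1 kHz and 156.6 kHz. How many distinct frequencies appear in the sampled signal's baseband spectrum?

3

fs/2 = 23.5 kHz.
15.3 kHz ≤ fs/2 = 23.5 kHz, passes unchanged.
238.1 kHz mod fs = 3.1 kHz.
3.1 kHz ≤ fs/2 = 23.5 kHz, appears at 3.1 kHz.
144.1 kHz mod fs = 3.1 kHz.
3.1 kHz ≤ fs/2 = 23.5 kHz, appears at 3.1 kHz.
156.6 kHz mod fs = 15.6 kHz.
15.6 kHz ≤ fs/2 = 23.5 kHz, appears at 15.6 kHz.
Distinct values: {3.1 kHz, 15.3 kHz, 15.6 kHz} → 3.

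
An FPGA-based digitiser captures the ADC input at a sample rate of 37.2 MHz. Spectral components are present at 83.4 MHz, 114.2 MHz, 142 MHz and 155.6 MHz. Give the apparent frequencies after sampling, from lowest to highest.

fs/2 = 18.6 MHz.
83.4 MHz mod fs = 9 MHz.
9 MHz ≤ fs/2 = 18.6 MHz, appears at 9 MHz.
114.2 MHz mod fs = 2.6 MHz.
2.6 MHz ≤ fs/2 = 18.6 MHz, appears at 2.6 MHz.
142 MHz mod fs = 30.4 MHz.
30.4 MHz > fs/2 = 18.6 MHz, folds to fs − 30.4 MHz = 6.8 MHz.
155.6 MHz mod fs = 6.8 MHz.
6.8 MHz ≤ fs/2 = 18.6 MHz, appears at 6.8 MHz.
Distinct values: {2.6 MHz, 6.8 MHz, 9 MHz}.

2.6 MHz, 6.8 MHz, 9 MHz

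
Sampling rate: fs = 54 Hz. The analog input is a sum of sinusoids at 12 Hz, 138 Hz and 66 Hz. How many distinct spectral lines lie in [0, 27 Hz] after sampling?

fs/2 = 27 Hz.
12 Hz ≤ fs/2 = 27 Hz, passes unchanged.
138 Hz mod fs = 30 Hz.
30 Hz > fs/2 = 27 Hz, folds to fs − 30 Hz = 24 Hz.
66 Hz mod fs = 12 Hz.
12 Hz ≤ fs/2 = 27 Hz, appears at 12 Hz.
Distinct values: {12 Hz, 24 Hz} → 2.

2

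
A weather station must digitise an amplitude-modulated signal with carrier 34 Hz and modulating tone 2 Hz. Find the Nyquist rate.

AM sidebands sit at fc ± fm = 32 Hz and 36 Hz.
Highest-frequency component: 36 Hz.
Nyquist rate = 2 × 36 Hz = 72 Hz.

72 Hz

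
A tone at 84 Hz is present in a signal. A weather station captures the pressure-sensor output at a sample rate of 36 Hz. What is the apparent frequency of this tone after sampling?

12 Hz

84 Hz mod fs = 12 Hz.
12 Hz ≤ fs/2 = 18 Hz, appears at 12 Hz.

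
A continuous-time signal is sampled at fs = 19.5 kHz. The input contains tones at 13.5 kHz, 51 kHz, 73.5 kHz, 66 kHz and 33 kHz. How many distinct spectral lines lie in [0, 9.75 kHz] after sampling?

3

fs/2 = 9.75 kHz.
13.5 kHz > fs/2 = 9.75 kHz, folds to fs − 13.5 kHz = 6 kHz.
51 kHz mod fs = 12 kHz.
12 kHz > fs/2 = 9.75 kHz, folds to fs − 12 kHz = 7.5 kHz.
73.5 kHz mod fs = 15 kHz.
15 kHz > fs/2 = 9.75 kHz, folds to fs − 15 kHz = 4.5 kHz.
66 kHz mod fs = 7.5 kHz.
7.5 kHz ≤ fs/2 = 9.75 kHz, appears at 7.5 kHz.
33 kHz mod fs = 13.5 kHz.
13.5 kHz > fs/2 = 9.75 kHz, folds to fs − 13.5 kHz = 6 kHz.
Distinct values: {4.5 kHz, 6 kHz, 7.5 kHz} → 3.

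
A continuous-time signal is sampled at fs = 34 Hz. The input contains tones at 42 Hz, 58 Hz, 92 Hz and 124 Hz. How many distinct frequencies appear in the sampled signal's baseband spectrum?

fs/2 = 17 Hz.
42 Hz mod fs = 8 Hz.
8 Hz ≤ fs/2 = 17 Hz, appears at 8 Hz.
58 Hz mod fs = 24 Hz.
24 Hz > fs/2 = 17 Hz, folds to fs − 24 Hz = 10 Hz.
92 Hz mod fs = 24 Hz.
24 Hz > fs/2 = 17 Hz, folds to fs − 24 Hz = 10 Hz.
124 Hz mod fs = 22 Hz.
22 Hz > fs/2 = 17 Hz, folds to fs − 22 Hz = 12 Hz.
Distinct values: {8 Hz, 10 Hz, 12 Hz} → 3.

3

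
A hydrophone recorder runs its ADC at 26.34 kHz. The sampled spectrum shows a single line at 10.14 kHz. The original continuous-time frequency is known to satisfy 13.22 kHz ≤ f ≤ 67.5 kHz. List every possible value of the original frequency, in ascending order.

16.2 kHz, 36.48 kHz, 42.54 kHz, 62.82 kHz

Frequencies that alias to 10.14 kHz are k·fs ± 10.14 kHz for integer k ≥ 0.
k=0: 10.14 kHz.
k=1: 16.2 kHz, 36.48 kHz.
k=2: 42.54 kHz, 62.82 kHz.
k=3: 68.88 kHz, 89.16 kHz.
Within [13.22 kHz, 67.5 kHz]: 16.2 kHz, 36.48 kHz, 42.54 kHz, 62.82 kHz.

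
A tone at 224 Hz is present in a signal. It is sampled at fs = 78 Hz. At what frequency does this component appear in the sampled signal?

10 Hz

224 Hz mod fs = 68 Hz.
68 Hz > fs/2 = 39 Hz, folds to fs − 68 Hz = 10 Hz.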